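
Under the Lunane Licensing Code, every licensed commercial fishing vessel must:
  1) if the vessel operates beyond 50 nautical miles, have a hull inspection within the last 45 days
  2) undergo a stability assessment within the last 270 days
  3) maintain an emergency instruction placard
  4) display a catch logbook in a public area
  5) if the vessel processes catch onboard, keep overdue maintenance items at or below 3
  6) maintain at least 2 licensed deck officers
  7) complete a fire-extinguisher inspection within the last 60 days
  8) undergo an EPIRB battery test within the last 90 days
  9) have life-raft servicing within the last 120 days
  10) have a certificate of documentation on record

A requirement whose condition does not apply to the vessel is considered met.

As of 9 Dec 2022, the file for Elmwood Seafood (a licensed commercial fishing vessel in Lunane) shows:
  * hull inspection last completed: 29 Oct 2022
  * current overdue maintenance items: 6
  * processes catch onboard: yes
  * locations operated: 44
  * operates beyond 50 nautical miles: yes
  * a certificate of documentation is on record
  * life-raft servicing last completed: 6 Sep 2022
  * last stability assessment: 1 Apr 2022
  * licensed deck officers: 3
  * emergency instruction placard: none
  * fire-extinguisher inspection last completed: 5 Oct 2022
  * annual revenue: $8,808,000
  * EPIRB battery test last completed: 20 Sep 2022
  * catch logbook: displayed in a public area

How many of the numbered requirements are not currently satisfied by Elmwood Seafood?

1. condition 'operates beyond 50 nautical miles' holds; hull inspection 41 days ago vs limit 45 → met
2. stability assessment 252 days ago vs limit 270 → met
3. emergency instruction placard absent → not met
4. catch logbook present → met
5. condition 'processes catch onboard' holds; overdue maintenance items 6 > 3 → not met
6. licensed deck officers 3 ≥ 2 → met
7. fire-extinguisher inspection 65 days ago vs limit 60 → not met
8. EPIRB battery test 80 days ago vs limit 90 → met
9. life-raft servicing 94 days ago vs limit 120 → met
10. certificate of documentation present → met
Not met: 3 of 10

3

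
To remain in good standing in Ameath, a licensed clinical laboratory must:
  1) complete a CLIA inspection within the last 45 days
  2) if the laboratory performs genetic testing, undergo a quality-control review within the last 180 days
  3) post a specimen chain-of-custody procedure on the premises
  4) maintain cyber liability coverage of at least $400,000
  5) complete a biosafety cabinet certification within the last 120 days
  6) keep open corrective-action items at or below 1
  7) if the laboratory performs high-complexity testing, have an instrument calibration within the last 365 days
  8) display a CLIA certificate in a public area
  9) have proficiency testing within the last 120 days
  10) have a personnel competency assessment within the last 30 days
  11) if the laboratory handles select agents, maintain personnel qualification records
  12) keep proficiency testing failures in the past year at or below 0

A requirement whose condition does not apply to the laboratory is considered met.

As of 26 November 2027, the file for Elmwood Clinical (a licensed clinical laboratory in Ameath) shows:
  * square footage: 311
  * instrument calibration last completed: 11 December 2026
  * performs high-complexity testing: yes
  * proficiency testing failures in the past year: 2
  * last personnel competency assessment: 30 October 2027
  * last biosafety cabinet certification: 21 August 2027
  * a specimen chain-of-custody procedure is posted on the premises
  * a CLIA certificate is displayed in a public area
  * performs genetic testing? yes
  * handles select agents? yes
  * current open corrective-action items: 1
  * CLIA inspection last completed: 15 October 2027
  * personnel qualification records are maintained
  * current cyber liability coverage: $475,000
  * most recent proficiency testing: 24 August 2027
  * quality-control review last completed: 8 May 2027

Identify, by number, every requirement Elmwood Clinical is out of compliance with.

1. CLIA inspection 42 days ago vs limit 45 → met
2. condition 'performs genetic testing' holds; quality-control review 202 days ago vs limit 180 → not met
3. specimen chain-of-custody procedure present → met
4. cyber liability coverage $475,000 ≥ $400,000 → met
5. biosafety cabinet certification 97 days ago vs limit 120 → met
6. open corrective-action items 1 ≤ 1 → met
7. condition 'performs high-complexity testing' holds; instrument calibration 350 days ago vs limit 365 → met
8. CLIA certificate present → met
9. proficiency testing 94 days ago vs limit 120 → met
10. personnel competency assessment 27 days ago vs limit 30 → met
11. condition 'handles select agents' holds; personnel qualification records present → met
12. proficiency testing failures in the past year 2 > 0 → not met
Not met: 2, 12

2, 12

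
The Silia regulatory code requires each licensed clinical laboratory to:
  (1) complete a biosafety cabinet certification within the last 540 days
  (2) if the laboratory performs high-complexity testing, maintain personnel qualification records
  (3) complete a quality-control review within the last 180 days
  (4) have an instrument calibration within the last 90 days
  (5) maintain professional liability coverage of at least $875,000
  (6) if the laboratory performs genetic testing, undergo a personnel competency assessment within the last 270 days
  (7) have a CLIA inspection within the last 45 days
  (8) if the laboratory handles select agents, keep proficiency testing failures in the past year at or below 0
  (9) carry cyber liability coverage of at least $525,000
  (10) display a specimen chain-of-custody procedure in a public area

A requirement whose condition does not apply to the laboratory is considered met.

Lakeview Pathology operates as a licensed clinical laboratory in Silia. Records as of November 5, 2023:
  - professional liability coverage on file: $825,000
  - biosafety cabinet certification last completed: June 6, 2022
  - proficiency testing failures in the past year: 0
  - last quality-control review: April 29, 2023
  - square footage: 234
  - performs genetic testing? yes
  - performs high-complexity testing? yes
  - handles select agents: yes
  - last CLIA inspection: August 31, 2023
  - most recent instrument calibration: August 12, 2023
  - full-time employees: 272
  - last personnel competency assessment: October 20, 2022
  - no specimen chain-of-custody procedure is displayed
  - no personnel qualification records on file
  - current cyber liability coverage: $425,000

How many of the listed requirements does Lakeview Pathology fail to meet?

7

1. biosafety cabinet certification 517 days ago vs limit 540 → met
2. condition 'performs high-complexity testing' holds; personnel qualification records absent → not met
3. quality-control review 190 days ago vs limit 180 → not met
4. instrument calibration 85 days ago vs limit 90 → met
5. professional liability coverage $825,000 < $875,000 → not met
6. condition 'performs genetic testing' holds; personnel competency assessment 381 days ago vs limit 270 → not met
7. CLIA inspection 66 days ago vs limit 45 → not met
8. condition 'handles select agents' holds; proficiency testing failures in the past year 0 ≤ 0 → met
9. cyber liability coverage $425,000 < $525,000 → not met
10. specimen chain-of-custody procedure absent → not met
Not met: 7 of 10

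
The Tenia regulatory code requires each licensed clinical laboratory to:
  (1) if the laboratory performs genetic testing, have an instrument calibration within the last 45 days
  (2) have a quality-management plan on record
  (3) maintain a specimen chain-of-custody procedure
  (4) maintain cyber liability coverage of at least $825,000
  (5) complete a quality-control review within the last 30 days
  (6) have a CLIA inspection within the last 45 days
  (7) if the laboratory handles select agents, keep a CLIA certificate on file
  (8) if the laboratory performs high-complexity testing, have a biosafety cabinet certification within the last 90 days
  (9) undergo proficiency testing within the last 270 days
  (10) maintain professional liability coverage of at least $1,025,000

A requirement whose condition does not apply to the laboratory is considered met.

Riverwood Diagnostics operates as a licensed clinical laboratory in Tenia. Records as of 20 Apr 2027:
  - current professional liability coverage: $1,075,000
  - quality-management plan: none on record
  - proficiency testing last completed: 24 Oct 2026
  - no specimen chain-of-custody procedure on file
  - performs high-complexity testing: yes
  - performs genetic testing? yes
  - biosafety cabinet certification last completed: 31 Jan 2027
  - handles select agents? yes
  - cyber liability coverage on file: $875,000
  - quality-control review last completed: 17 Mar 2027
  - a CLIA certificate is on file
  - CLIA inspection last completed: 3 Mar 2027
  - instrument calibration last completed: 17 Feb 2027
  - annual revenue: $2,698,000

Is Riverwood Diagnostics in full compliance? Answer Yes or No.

1. condition 'performs genetic testing' holds; instrument calibration 62 days ago vs limit 45 → not met
2. quality-management plan absent → not met
3. specimen chain-of-custody procedure absent → not met
4. cyber liability coverage $875,000 ≥ $825,000 → met
5. quality-control review 34 days ago vs limit 30 → not met
6. CLIA inspection 48 days ago vs limit 45 → not met
7. condition 'handles select agents' holds; CLIA certificate present → met
8. condition 'performs high-complexity testing' holds; biosafety cabinet certification 79 days ago vs limit 90 → met
9. proficiency testing 178 days ago vs limit 270 → met
10. professional liability coverage $1,075,000 ≥ $1,025,000 → met
Not met: 1, 2, 3, 5, 6

No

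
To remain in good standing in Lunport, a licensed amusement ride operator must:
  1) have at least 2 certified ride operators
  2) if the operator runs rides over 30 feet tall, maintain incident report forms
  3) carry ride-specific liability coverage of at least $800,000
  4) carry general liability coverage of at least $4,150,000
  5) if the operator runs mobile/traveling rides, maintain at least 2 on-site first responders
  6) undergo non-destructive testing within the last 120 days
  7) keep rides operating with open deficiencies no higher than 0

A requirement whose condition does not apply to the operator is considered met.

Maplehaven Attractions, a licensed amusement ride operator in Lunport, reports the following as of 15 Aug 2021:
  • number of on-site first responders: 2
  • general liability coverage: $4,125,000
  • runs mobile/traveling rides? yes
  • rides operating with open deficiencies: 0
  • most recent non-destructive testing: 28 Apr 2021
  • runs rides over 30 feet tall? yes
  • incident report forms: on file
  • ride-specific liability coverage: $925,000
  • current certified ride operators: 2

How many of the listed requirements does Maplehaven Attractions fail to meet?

1

1. certified ride operators 2 ≥ 2 → met
2. condition 'runs rides over 30 feet tall' holds; incident report forms present → met
3. ride-specific liability coverage $925,000 ≥ $800,000 → met
4. general liability coverage $4,125,000 < $4,150,000 → not met
5. condition 'runs mobile/traveling rides' holds; on-site first responders 2 ≥ 2 → met
6. non-destructive testing 109 days ago vs limit 120 → met
7. rides operating with open deficiencies 0 ≤ 0 → met
Not met: 1 of 7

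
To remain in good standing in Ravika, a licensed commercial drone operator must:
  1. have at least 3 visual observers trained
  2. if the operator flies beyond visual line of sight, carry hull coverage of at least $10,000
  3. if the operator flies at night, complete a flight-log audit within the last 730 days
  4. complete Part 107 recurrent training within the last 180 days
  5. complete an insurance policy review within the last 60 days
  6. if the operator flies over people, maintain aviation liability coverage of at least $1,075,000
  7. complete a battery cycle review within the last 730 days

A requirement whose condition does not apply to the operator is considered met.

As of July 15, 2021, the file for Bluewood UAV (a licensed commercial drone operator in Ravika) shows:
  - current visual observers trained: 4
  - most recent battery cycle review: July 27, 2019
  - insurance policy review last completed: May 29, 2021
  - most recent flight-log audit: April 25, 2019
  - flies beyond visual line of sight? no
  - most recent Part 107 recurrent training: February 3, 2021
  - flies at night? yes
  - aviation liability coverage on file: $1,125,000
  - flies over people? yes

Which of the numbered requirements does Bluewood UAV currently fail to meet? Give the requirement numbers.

3

1. visual observers trained 4 ≥ 3 → met
2. condition 'flies beyond visual line of sight' does not hold → requirement n/a → met
3. condition 'flies at night' holds; flight-log audit 812 days ago vs limit 730 → not met
4. Part 107 recurrent training 162 days ago vs limit 180 → met
5. insurance policy review 47 days ago vs limit 60 → met
6. condition 'flies over people' holds; aviation liability coverage $1,125,000 ≥ $1,075,000 → met
7. battery cycle review 719 days ago vs limit 730 → met
Not met: 3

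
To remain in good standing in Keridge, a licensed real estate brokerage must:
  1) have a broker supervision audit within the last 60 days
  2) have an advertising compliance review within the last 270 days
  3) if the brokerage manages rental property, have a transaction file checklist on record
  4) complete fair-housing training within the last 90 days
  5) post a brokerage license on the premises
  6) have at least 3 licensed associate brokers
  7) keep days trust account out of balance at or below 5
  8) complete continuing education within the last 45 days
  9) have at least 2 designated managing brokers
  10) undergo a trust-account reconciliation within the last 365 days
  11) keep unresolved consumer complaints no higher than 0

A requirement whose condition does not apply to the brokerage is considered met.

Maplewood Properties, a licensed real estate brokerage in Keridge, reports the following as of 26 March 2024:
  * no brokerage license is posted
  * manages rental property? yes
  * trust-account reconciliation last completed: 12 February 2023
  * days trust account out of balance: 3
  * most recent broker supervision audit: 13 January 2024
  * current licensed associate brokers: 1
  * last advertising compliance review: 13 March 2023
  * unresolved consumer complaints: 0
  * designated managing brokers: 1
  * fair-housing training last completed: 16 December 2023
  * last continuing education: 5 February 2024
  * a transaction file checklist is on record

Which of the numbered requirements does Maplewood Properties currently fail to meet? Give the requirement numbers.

1, 2, 4, 5, 6, 8, 9, 10

1. broker supervision audit 73 days ago vs limit 60 → not met
2. advertising compliance review 379 days ago vs limit 270 → not met
3. condition 'manages rental property' holds; transaction file checklist present → met
4. fair-housing training 101 days ago vs limit 90 → not met
5. brokerage license absent → not met
6. licensed associate brokers 1 < 3 → not met
7. days trust account out of balance 3 ≤ 5 → met
8. continuing education 50 days ago vs limit 45 → not met
9. designated managing brokers 1 < 2 → not met
10. trust-account reconciliation 408 days ago vs limit 365 → not met
11. unresolved consumer complaints 0 ≤ 0 → met
Not met: 1, 2, 4, 5, 6, 8, 9, 10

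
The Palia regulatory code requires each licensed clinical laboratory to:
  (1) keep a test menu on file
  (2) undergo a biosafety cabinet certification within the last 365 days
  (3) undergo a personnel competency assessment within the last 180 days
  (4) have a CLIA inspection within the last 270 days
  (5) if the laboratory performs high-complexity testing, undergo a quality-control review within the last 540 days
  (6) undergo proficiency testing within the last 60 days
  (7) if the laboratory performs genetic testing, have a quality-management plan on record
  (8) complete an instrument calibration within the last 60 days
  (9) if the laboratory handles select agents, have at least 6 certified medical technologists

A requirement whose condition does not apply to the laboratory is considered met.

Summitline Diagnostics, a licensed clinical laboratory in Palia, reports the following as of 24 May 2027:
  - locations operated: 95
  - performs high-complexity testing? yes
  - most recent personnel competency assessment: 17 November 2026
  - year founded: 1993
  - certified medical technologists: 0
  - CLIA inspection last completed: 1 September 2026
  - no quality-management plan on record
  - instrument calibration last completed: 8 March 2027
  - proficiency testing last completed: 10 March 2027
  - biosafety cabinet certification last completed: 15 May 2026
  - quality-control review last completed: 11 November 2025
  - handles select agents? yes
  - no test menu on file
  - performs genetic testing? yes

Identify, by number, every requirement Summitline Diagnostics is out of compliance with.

1. test menu absent → not met
2. biosafety cabinet certification 374 days ago vs limit 365 → not met
3. personnel competency assessment 188 days ago vs limit 180 → not met
4. CLIA inspection 265 days ago vs limit 270 → met
5. condition 'performs high-complexity testing' holds; quality-control review 559 days ago vs limit 540 → not met
6. proficiency testing 75 days ago vs limit 60 → not met
7. condition 'performs genetic testing' holds; quality-management plan absent → not met
8. instrument calibration 77 days ago vs limit 60 → not met
9. condition 'handles select agents' holds; certified medical technologists 0 < 6 → not met
Not met: 1, 2, 3, 5, 6, 7, 8, 9

1, 2, 3, 5, 6, 7, 8, 9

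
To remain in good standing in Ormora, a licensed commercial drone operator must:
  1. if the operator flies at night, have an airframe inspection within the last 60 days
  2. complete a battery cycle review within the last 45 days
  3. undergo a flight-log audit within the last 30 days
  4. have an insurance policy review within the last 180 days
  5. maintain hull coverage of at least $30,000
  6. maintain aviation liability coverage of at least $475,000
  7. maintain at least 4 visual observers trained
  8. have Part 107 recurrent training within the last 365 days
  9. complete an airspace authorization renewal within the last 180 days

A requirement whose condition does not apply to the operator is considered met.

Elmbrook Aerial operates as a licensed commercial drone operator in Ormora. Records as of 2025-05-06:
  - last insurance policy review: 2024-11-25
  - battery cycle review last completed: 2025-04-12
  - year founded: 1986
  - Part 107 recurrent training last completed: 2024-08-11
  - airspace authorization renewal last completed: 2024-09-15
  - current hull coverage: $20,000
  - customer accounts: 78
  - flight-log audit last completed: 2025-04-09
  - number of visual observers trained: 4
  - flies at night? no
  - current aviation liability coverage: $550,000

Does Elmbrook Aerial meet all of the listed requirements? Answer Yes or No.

No

1. condition 'flies at night' does not hold → requirement n/a → met
2. battery cycle review 24 days ago vs limit 45 → met
3. flight-log audit 27 days ago vs limit 30 → met
4. insurance policy review 162 days ago vs limit 180 → met
5. hull coverage $20,000 < $30,000 → not met
6. aviation liability coverage $550,000 ≥ $475,000 → met
7. visual observers trained 4 ≥ 4 → met
8. Part 107 recurrent training 268 days ago vs limit 365 → met
9. airspace authorization renewal 233 days ago vs limit 180 → not met
Not met: 5, 9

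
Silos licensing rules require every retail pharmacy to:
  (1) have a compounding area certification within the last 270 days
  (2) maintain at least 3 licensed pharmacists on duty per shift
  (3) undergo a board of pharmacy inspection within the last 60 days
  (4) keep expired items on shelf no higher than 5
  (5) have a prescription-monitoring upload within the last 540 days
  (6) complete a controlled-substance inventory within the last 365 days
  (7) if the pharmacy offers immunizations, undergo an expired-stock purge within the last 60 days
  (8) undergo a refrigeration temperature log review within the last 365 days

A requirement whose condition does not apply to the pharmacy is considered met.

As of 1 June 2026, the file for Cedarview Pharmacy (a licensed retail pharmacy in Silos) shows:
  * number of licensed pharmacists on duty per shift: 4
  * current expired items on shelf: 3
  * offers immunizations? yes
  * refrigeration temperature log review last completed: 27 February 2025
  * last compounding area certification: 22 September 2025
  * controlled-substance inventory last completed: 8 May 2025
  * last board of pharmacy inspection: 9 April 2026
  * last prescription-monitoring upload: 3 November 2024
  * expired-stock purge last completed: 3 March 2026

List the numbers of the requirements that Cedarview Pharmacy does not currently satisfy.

1. compounding area certification 252 days ago vs limit 270 → met
2. licensed pharmacists on duty per shift 4 ≥ 3 → met
3. board of pharmacy inspection 53 days ago vs limit 60 → met
4. expired items on shelf 3 ≤ 5 → met
5. prescription-monitoring upload 575 days ago vs limit 540 → not met
6. controlled-substance inventory 389 days ago vs limit 365 → not met
7. condition 'offers immunizations' holds; expired-stock purge 90 days ago vs limit 60 → not met
8. refrigeration temperature log review 459 days ago vs limit 365 → not met
Not met: 5, 6, 7, 8

5, 6, 7, 8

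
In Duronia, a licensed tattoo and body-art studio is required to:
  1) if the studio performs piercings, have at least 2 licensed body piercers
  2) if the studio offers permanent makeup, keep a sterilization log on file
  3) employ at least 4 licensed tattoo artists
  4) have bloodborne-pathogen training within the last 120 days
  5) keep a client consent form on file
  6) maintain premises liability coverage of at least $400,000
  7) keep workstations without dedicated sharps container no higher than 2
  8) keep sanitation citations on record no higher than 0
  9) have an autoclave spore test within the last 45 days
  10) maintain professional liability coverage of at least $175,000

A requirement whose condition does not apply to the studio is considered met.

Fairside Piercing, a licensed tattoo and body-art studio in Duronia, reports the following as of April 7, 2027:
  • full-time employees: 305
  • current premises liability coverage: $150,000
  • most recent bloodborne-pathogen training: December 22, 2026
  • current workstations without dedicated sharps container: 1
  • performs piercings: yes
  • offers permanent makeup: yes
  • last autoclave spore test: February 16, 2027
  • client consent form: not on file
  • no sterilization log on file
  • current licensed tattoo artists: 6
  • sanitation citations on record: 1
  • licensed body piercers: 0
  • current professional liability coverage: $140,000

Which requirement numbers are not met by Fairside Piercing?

1. condition 'performs piercings' holds; licensed body piercers 0 < 2 → not met
2. condition 'offers permanent makeup' holds; sterilization log absent → not met
3. licensed tattoo artists 6 ≥ 4 → met
4. bloodborne-pathogen training 106 days ago vs limit 120 → met
5. client consent form absent → not met
6. premises liability coverage $150,000 < $400,000 → not met
7. workstations without dedicated sharps container 1 ≤ 2 → met
8. sanitation citations on record 1 > 0 → not met
9. autoclave spore test 50 days ago vs limit 45 → not met
10. professional liability coverage $140,000 < $175,000 → not met
Not met: 1, 2, 5, 6, 8, 9, 10

1, 2, 5, 6, 8, 9, 10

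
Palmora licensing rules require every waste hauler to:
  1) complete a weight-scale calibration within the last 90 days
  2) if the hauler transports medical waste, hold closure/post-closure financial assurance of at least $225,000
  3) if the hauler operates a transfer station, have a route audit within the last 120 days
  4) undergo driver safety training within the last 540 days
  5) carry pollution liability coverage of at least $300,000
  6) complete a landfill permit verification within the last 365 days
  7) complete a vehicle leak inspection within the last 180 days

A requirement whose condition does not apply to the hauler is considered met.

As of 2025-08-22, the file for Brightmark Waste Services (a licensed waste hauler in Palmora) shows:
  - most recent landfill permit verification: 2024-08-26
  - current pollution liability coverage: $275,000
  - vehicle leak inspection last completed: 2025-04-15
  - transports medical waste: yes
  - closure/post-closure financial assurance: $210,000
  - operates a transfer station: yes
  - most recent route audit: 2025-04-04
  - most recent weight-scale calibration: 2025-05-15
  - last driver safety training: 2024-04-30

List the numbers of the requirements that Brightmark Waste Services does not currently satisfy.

1. weight-scale calibration 99 days ago vs limit 90 → not met
2. condition 'transports medical waste' holds; closure/post-closure financial assurance $210,000 < $225,000 → not met
3. condition 'operates a transfer station' holds; route audit 140 days ago vs limit 120 → not met
4. driver safety training 479 days ago vs limit 540 → met
5. pollution liability coverage $275,000 < $300,000 → not met
6. landfill permit verification 361 days ago vs limit 365 → met
7. vehicle leak inspection 129 days ago vs limit 180 → met
Not met: 1, 2, 3, 5

1, 2, 3, 5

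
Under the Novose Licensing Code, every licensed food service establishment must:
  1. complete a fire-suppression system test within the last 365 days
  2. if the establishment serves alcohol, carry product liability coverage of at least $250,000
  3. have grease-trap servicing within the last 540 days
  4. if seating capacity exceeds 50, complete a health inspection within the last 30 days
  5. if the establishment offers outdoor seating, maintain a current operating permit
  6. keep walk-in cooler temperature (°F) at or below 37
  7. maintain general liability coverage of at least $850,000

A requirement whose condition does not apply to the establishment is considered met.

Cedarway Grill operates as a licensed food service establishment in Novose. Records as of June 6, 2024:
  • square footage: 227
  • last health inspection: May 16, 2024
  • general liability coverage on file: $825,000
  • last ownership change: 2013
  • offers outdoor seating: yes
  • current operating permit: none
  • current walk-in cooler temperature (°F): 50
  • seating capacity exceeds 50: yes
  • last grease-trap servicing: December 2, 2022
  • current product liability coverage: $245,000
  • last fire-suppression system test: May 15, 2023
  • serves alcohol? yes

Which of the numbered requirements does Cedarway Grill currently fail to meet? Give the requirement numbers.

1, 2, 3, 5, 6, 7

1. fire-suppression system test 388 days ago vs limit 365 → not met
2. condition 'serves alcohol' holds; product liability coverage $245,000 < $250,000 → not met
3. grease-trap servicing 552 days ago vs limit 540 → not met
4. condition 'seating capacity exceeds 50' holds; health inspection 21 days ago vs limit 30 → met
5. condition 'offers outdoor seating' holds; current operating permit absent → not met
6. walk-in cooler temperature (°F) 50 > 37 → not met
7. general liability coverage $825,000 < $850,000 → not met
Not met: 1, 2, 3, 5, 6, 7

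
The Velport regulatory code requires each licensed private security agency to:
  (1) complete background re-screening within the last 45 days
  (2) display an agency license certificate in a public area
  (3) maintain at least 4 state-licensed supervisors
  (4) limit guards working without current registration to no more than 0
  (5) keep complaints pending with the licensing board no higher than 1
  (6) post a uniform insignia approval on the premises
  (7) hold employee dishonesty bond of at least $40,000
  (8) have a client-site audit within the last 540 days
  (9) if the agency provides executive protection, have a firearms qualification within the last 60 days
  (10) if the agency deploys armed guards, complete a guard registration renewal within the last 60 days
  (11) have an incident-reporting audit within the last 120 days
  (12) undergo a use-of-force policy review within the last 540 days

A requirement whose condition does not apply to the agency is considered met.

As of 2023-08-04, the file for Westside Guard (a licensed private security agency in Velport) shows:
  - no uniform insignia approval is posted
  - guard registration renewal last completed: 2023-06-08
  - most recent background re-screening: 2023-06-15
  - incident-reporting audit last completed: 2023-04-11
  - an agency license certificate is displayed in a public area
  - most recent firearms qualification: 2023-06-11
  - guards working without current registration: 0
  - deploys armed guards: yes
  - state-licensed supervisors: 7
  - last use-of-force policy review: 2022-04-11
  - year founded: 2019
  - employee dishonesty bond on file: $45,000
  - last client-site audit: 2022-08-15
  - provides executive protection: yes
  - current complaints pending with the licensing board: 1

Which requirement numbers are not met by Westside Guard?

1. background re-screening 50 days ago vs limit 45 → not met
2. agency license certificate present → met
3. state-licensed supervisors 7 ≥ 4 → met
4. guards working without current registration 0 ≤ 0 → met
5. complaints pending with the licensing board 1 ≤ 1 → met
6. uniform insignia approval absent → not met
7. employee dishonesty bond $45,000 ≥ $40,000 → met
8. client-site audit 354 days ago vs limit 540 → met
9. condition 'provides executive protection' holds; firearms qualification 54 days ago vs limit 60 → met
10. condition 'deploys armed guards' holds; guard registration renewal 57 days ago vs limit 60 → met
11. incident-reporting audit 115 days ago vs limit 120 → met
12. use-of-force policy review 480 days ago vs limit 540 → met
Not met: 1, 6

1, 6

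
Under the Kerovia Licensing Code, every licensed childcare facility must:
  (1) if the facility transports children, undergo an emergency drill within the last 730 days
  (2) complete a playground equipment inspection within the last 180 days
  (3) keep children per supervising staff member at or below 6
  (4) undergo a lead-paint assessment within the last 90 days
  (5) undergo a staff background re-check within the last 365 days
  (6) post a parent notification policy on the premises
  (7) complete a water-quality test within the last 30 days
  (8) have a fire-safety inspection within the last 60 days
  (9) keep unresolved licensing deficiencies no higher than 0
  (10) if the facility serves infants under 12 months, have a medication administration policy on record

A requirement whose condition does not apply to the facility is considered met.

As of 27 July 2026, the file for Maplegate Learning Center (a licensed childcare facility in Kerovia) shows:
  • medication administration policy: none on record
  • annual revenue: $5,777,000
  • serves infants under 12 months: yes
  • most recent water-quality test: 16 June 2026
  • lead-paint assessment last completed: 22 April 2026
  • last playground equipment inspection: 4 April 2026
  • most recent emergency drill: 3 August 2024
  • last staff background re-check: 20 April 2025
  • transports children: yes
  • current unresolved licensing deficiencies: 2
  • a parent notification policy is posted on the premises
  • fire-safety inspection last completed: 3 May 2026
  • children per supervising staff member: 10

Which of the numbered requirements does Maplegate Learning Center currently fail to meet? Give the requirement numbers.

1. condition 'transports children' holds; emergency drill 723 days ago vs limit 730 → met
2. playground equipment inspection 114 days ago vs limit 180 → met
3. children per supervising staff member 10 > 6 → not met
4. lead-paint assessment 96 days ago vs limit 90 → not met
5. staff background re-check 463 days ago vs limit 365 → not met
6. parent notification policy present → met
7. water-quality test 41 days ago vs limit 30 → not met
8. fire-safety inspection 85 days ago vs limit 60 → not met
9. unresolved licensing deficiencies 2 > 0 → not met
10. condition 'serves infants under 12 months' holds; medication administration policy absent → not met
Not met: 3, 4, 5, 7, 8, 9, 10

3, 4, 5, 7, 8, 9, 10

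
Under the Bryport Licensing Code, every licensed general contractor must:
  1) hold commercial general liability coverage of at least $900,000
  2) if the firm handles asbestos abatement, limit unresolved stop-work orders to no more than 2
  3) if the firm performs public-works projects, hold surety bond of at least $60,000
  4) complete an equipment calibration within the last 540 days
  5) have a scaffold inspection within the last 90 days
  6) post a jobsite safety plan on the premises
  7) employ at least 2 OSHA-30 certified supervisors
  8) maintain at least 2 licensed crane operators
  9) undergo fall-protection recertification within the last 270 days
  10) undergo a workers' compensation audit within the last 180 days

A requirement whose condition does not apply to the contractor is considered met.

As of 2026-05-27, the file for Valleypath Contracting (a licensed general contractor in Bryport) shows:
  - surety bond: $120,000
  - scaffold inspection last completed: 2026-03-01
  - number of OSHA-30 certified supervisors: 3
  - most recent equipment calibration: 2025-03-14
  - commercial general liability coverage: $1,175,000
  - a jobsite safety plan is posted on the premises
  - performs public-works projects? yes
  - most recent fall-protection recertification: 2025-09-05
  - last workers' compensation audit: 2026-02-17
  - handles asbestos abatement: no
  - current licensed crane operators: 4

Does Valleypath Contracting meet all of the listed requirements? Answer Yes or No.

1. commercial general liability coverage $1,175,000 ≥ $900,000 → met
2. condition 'handles asbestos abatement' does not hold → requirement n/a → met
3. condition 'performs public-works projects' holds; surety bond $120,000 ≥ $60,000 → met
4. equipment calibration 439 days ago vs limit 540 → met
5. scaffold inspection 87 days ago vs limit 90 → met
6. jobsite safety plan present → met
7. OSHA-30 certified supervisors 3 ≥ 2 → met
8. licensed crane operators 4 ≥ 2 → met
9. fall-protection recertification 264 days ago vs limit 270 → met
10. workers' compensation audit 99 days ago vs limit 180 → met
All met.

Yes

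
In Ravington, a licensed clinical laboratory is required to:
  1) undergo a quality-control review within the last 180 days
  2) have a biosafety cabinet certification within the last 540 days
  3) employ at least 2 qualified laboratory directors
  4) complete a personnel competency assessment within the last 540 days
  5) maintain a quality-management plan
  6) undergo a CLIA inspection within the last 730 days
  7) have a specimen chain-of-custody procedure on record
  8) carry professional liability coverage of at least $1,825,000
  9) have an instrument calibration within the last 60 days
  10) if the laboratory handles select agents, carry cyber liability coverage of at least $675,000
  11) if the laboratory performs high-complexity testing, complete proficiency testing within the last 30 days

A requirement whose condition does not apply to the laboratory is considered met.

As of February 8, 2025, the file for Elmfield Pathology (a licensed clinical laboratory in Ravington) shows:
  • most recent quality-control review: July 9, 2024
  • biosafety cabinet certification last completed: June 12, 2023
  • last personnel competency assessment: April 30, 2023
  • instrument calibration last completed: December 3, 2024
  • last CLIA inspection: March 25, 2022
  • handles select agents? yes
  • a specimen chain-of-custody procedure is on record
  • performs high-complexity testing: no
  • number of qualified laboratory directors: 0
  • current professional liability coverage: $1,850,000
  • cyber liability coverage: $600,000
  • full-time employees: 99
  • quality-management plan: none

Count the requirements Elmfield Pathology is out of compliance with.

8

1. quality-control review 214 days ago vs limit 180 → not met
2. biosafety cabinet certification 607 days ago vs limit 540 → not met
3. qualified laboratory directors 0 < 2 → not met
4. personnel competency assessment 650 days ago vs limit 540 → not met
5. quality-management plan absent → not met
6. CLIA inspection 1051 days ago vs limit 730 → not met
7. specimen chain-of-custody procedure present → met
8. professional liability coverage $1,850,000 ≥ $1,825,000 → met
9. instrument calibration 67 days ago vs limit 60 → not met
10. condition 'handles select agents' holds; cyber liability coverage $600,000 < $675,000 → not met
11. condition 'performs high-complexity testing' does not hold → requirement n/a → met
Not met: 8 of 11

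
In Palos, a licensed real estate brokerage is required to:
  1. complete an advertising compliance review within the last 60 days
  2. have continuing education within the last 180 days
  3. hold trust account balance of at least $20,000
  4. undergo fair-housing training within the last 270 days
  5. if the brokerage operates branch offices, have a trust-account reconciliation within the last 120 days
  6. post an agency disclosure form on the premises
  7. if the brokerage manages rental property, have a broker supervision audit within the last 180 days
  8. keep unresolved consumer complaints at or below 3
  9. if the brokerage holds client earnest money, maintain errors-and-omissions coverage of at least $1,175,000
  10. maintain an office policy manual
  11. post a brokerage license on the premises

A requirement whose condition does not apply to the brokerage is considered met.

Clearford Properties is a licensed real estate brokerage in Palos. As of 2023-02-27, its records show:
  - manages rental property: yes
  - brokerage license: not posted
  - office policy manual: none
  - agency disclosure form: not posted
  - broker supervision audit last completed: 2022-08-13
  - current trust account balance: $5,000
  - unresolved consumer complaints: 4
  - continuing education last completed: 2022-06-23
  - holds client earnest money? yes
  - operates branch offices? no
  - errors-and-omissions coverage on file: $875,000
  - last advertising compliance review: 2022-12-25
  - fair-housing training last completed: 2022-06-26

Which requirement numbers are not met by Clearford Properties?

1, 2, 3, 6, 7, 8, 9, 10, 11

1. advertising compliance review 64 days ago vs limit 60 → not met
2. continuing education 249 days ago vs limit 180 → not met
3. trust account balance $5,000 < $20,000 → not met
4. fair-housing training 246 days ago vs limit 270 → met
5. condition 'operates branch offices' does not hold → requirement n/a → met
6. agency disclosure form absent → not met
7. condition 'manages rental property' holds; broker supervision audit 198 days ago vs limit 180 → not met
8. unresolved consumer complaints 4 > 3 → not met
9. condition 'holds client earnest money' holds; errors-and-omissions coverage $875,000 < $1,175,000 → not met
10. office policy manual absent → not met
11. brokerage license absent → not met
Not met: 1, 2, 3, 6, 7, 8, 9, 10, 11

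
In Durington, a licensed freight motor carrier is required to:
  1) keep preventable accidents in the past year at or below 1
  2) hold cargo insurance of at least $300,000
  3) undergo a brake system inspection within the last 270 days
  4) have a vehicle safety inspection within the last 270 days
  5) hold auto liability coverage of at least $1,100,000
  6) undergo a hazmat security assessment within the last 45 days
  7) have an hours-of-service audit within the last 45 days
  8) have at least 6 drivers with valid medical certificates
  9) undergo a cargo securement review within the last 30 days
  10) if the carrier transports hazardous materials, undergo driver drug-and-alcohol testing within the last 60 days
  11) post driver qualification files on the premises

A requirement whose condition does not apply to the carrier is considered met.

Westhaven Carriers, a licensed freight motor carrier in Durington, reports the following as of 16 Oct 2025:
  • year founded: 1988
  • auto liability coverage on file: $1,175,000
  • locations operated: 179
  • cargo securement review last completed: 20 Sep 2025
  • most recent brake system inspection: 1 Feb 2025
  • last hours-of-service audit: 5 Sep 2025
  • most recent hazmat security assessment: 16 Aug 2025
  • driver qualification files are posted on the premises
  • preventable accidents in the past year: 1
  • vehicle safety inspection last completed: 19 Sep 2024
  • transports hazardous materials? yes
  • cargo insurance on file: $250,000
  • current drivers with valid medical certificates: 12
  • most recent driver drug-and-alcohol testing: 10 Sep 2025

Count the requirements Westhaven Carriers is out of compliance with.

3

1. preventable accidents in the past year 1 ≤ 1 → met
2. cargo insurance $250,000 < $300,000 → not met
3. brake system inspection 257 days ago vs limit 270 → met
4. vehicle safety inspection 392 days ago vs limit 270 → not met
5. auto liability coverage $1,175,000 ≥ $1,100,000 → met
6. hazmat security assessment 61 days ago vs limit 45 → not met
7. hours-of-service audit 41 days ago vs limit 45 → met
8. drivers with valid medical certificates 12 ≥ 6 → met
9. cargo securement review 26 days ago vs limit 30 → met
10. condition 'transports hazardous materials' holds; driver drug-and-alcohol testing 36 days ago vs limit 60 → met
11. driver qualification files present → met
Not met: 3 of 11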